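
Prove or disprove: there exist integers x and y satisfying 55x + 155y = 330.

x = 6, y = 0

Since gcd(55, 155) = 5 and 330 = 5·66, Bézout's identity guarantees a solution.
Dividing through by 5 reduces the equation to 11x + 31y = 66.
Dividing repeatedly: 31 = 2·11 + 9, 11 = 1·9 + 2, 9 = 4·2 + 1, 2 = 2·1 + 0.
Unwinding: 1 = 9 − 4·2 = 9 − 4·(11 − 1·9) = −4·11 + 5·9 = −4·11 + 5·(31 − 2·11) = 5·31 − 14·11, i.e. 11·(-14) + 31·5 = 1.
Scaling by 66 gives the particular solution (x, y) = (-924, 330).
Shifting by a multiple of (31, −11) keeps it a solution: x = -924 + 30·31 = 6, y = 330 − 30·11 = 0.
Indeed 55·6 + 155·0 = 330 + 0 = 330.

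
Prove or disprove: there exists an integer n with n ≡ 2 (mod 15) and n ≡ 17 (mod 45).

gcd(15, 45) = 15. A simultaneous solution exists iff 2 ≡ 17 (mod 15); here 2 mod 15 = 2 = 17 mod 15, so it does.
List candidates n ≡ 2 (mod 15): 2, 17. Modulo 45 these are 2, 17; 17 gives 17 as required.
Indeed 17 ≡ 2 (mod 15) and 17 ≡ 17 (mod 45).

n = 17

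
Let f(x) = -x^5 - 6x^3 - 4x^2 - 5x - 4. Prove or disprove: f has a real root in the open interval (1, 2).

f has no root in that interval.

The endpoint values f(1) = -20 and f(2) = -110 are both negative. Claim: f(x) < 0 for every x in (1, 2).
Substitute x = 1 + u, where 0 < u < 1 on the interval. Expanding, f(1 + u) = -u^5 - 5u^4 - 16u^3 - 32u^2 - 36u - 20.
The nonzero coefficients here are all negative, so for u > 0 every term is negative (or zero), and the constant term -20 is strictly negative.
So f is strictly negative on (1, 2); no root exists in the interval.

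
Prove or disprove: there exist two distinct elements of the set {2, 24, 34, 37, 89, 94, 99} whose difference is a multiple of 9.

Reduce each element modulo 9: 2↦2, 24↦6, 34↦7, 37↦1, 89↦8, 94↦4, 99↦0.
All 7 residues are distinct, so no two elements differ by a multiple of 9.

No such pair exists.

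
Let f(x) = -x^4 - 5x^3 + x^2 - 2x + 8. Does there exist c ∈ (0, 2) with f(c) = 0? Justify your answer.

Yes, f has a root in the interval.

f(0) = 8 and f(2) = -48, which have opposite signs.
f is continuous everywhere (it is a polynomial), in particular on [0, 2].
By the Intermediate Value Theorem f must vanish at some point of (0, 2).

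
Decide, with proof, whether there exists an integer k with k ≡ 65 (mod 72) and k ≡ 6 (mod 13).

gcd(72, 13) = 1, so the Chinese Remainder Theorem guarantees exactly one residue class mod 936 satisfying both.
Any solution of the first congruence is k = 65 + 72t; substituting into the second, 72t ≡ 6 − 65 ≡ 6 (mod 13).
72 ≡ 7 (mod 13), so this reads 7t ≡ 6 (mod 13). Since 7·2 = 14 = 1·13 + 1, the inverse of 7 mod 13 is 2.
Therefore t ≡ 2·6 = 12 (mod 13).
Taking t = 12 gives k = 65 + 72·12 = 929.
Indeed 929 ≡ 65 (mod 72) and 929 ≡ 6 (mod 13).

k = 929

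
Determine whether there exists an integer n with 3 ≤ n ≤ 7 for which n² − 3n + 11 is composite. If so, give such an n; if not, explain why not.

n = 5

At n = 5: 5² − 3·5 + 11 = 21 = 3·7, which is composite.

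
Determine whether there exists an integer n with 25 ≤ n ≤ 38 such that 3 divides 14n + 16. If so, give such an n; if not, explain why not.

n = 25

Try n = 25: 14·25 + 16 = 366 = 122·3, which is divisible by 3.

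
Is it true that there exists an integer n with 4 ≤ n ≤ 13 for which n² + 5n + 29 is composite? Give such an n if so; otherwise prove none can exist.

At n = 8: 8² + 5·8 + 29 = 133 = 7·19, which is composite.

n = 8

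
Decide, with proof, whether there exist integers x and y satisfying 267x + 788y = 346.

x = 686, y = -232

267 and 788 are coprime, so 267x + 788y ranges over all of ℤ.
Dividing repeatedly: 788 = 2·267 + 254, 267 = 1·254 + 13, 254 = 19·13 + 7, 13 = 1·7 + 6, 7 = 1·6 + 1, 6 = 6·1 + 0.
Working back up the chain: 1 = 7 − 1·6 = 7 − (13 − 1·7) = −13 + 2·7 = −13 + 2·(254 − 19·13) = 2·254 − 39·13 = 2·254 − 39·(267 − 1·254) = −39·267 + 41·254 = −39·267 + 41·(788 − 2·267) = 41·788 − 121·267. So 267·(-121) + 788·41 = 1.
Multiplying through by 346: x = (-121)·346 = -41866, y = 41·346 = 14186 is a solution.
Shifting by a multiple of (788, −267) keeps it a solution: x = -41866 + 54·788 = 686, y = 14186 − 54·267 = -232.
Indeed 267·686 + 788·(-232) = 183162 − 182816 = 346.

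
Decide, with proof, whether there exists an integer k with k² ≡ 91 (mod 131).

k = 22

Take k = 22. Then 22² = 484 = 3·131 + 91, so 22² ≡ 91 (mod 131).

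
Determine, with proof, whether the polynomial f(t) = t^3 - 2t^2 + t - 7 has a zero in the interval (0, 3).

Such a root exists.

f(0) = -7 and f(3) = 5, which have opposite signs.
Since f is a polynomial it is continuous on [0, 3].
By the Intermediate Value Theorem, f takes the value 0 somewhere in the open interval.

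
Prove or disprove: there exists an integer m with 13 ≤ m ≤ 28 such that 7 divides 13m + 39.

m = 18 works, since 13·18 + 39 = 273 = 39·7.

m = 18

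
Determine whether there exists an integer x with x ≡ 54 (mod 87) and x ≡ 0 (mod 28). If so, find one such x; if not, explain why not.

x = 924

The moduli 87 and 28 are coprime, so by the Chinese Remainder Theorem a unique solution modulo 2436 exists.
Write x = 54 + 87t and require 54 + 87t ≡ 0 (mod 28), i.e. 87t ≡ 2 (mod 28).
87 ≡ 3 (mod 28), so this reads 3t ≡ 2 (mod 28). Note 3·19 = 57 ≡ 1 (mod 28) (as 57 − 1 = 2·28), so 3⁻¹ ≡ 19.
Multiplying by 19: t ≡ 19·2 = 38 ≡ 10 (mod 28).
Taking t = 10 gives x = 54 + 87·10 = 924.
Check: 924 mod 87 = 54, 924 mod 28 = 0. ✓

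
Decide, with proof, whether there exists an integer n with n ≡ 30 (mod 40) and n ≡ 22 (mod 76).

The moduli are not coprime: gcd(40, 76) = 4. Compatibility requires 4 ∣ (22 − 30) = -8, which holds, so solutions exist.
Put n = 30 + 40t, so we need 40t ≡ 68 (mod 76), equivalently (divide by 4) 10t ≡ 17 (mod 19).
Since 10·2 = 20 = 1·19 + 1, the inverse of 10 mod 19 is 2.
Multiplying by 2: t ≡ 2·17 = 34 ≡ 15 (mod 19).
Then n = 30 + 40·15 = 630.
Verify: 630 = 15·40 + 30 and 630 = 8·76 + 22. ✓

n = 630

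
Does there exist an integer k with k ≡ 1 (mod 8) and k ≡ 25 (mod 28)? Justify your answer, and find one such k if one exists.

k = 25

Here gcd(8, 28) = 4, and both 1 and 25 leave remainder 1 mod 4, so the system is consistent.
The integers ≡ 1 (mod 8) are 1, 9, 17, 25, …; their remainders mod 28 are 1, 9, 17, 25, so k = 25 is the first that is ≡ 25 (mod 28).
Indeed 25 ≡ 1 (mod 8) and 25 ≡ 25 (mod 28).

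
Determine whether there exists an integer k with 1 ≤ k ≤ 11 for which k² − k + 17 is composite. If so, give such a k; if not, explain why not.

The values for k = 1, 2, …, 11 are 17, 19, 23, 29, 37, 47, 59, 73, 89, 107, 127, and each of these is prime.
So no value in the range makes the expression composite.

No such integer k in that range exists.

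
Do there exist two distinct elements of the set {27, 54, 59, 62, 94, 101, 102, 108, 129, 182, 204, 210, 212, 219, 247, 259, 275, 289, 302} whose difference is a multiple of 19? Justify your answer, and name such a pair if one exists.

Residues mod 19: 27↦8, 54↦16, 59↦2, 62↦5, 94↦18, 101↦6, 102↦7, 108↦13, 129↦15, 182↦11, 204↦14, 210↦1, 212↦3, 219↦10, 247↦0, 259↦12, 275↦9, 289↦4, 302↦17.
All 19 residues are distinct, so no two elements differ by a multiple of 19.

No such pair exists.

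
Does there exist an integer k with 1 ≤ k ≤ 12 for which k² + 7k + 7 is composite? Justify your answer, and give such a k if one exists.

k = 12

At k = 12: 12² + 7·12 + 7 = 235 = 5·47, which is composite.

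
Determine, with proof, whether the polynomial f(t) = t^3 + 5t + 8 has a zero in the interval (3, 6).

No.

f(3) = 50 and f(6) = 254, both positive.
The derivative f'(t) = 3t^2 + 5 is a quadratic with discriminant 0² − 4·3·5 = -60 < 0; it never vanishes, so it is always positive (sign of the leading coefficient).
Hence f is strictly increasing on ℝ, and in particular on [3, 6]. A strictly monotone function with same-sign endpoint values stays positive on the whole interval, so f has no zero in (3, 6).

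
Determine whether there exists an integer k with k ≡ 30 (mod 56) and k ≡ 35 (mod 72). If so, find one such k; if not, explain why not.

Reduce both congruences modulo 8, which divides 56 and 72: they say k ≡ 30 (mod 8) and k ≡ 35 (mod 8).
These are incompatible: 30 − 35 = -5 is not divisible by 8.
Hence the system has no solution.

There is no such integer.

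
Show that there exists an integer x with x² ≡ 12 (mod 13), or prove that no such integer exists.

x = 8

x = 8 works: 8² = 64, and 64 − 12 = 52 = 4·13.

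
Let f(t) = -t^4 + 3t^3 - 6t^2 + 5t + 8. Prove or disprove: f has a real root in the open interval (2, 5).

f(2) = 2 and f(5) = -367, which have opposite signs.
Since f is a polynomial it is continuous on [2, 5].
By the Intermediate Value Theorem f must vanish at some point of (2, 5).

Such a root exists.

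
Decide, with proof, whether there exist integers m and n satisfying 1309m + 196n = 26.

Any value of 1309m + 196n is a multiple of gcd(1309, 196) = 7.
However 26 leaves remainder 5 on division by 7.
Hence no integers m, n satisfy the equation.

No, no such integers exist.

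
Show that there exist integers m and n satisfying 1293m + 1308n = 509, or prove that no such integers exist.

There are no such integers.

Any value of 1293m + 1308n is a multiple of gcd(1293, 1308) = 3.
But 509 is not a multiple of 3 (it leaves remainder 2).
So the equation is unsolvable over ℤ.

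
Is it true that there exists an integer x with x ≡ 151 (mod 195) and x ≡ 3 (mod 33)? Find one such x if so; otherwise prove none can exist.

There is no such integer.

gcd(195, 33) = 3. If x ≡ 151 (mod 195) and x ≡ 3 (mod 33), then x ≡ 151 (mod 3) and x ≡ 3 (mod 3).
But 151 mod 3 = 1 while 3 mod 3 = 0, a contradiction.
Therefore no such x exists.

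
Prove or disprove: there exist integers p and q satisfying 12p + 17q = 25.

p = 12, q = -7

Since gcd(12, 17) = 1, every integer is an integer combination of 12 and 17.
Run the Euclidean algorithm on 17 and 12: 17 = 1·12 + 5, 12 = 2·5 + 2, 5 = 2·2 + 1, 2 = 2·1 + 0.
Back-substituting, 1 = 5 − 2·2 = 5 − 2·(12 − 2·5) = −2·12 + 5·5 = −2·12 + 5·(17 − 1·12) = 5·17 − 7·12; that is, 12·(-7) + 17·5 = 1.
Times 25: 12·(-175) + 17·125 = 25, so (-175, 125) solves it.
Shifting by a multiple of (17, −12) keeps it a solution: p = -175 + 11·17 = 12, q = 125 − 11·12 = -7.
Indeed 12·12 + 17·(-7) = 144 − 119 = 25.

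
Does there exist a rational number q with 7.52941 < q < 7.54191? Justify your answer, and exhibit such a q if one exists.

Scale by 13: the interval becomes (97.88233, 98.04483), which contains the integer 98.
So q = 98/13 works: it is a ratio of integers, and dividing 13·7.52941 < 98 < 13·7.54191 through by 13 gives 7.52941 < 98/13 < 7.54191.

q = 98/13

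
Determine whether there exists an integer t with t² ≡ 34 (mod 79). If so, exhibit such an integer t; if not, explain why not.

Apply Euler's criterion with the prime 79: 34 is a quadratic residue iff 34^39 ≡ 1 (mod 79), and a non-residue iff it is ≡ −1.
Repeated squaring mod 79: 34^2 = 1156 ≡ 50; 34^4 ≡ 50² = 2500 ≡ 51; 34^8 ≡ 51² = 2601 ≡ 73; 34^16 ≡ 73² = 5329 ≡ 36; 34^32 ≡ 36² = 1296 ≡ 32.
Since 39 = 32 + 4 + 2 + 1, 34^39 ≡ 32 · 51 · 50 · 34; multiplying out mod 79: 32·51 = 1632 ≡ 52, then 52·50 = 2600 ≡ 72, then 72·34 = 2448 ≡ 78. Thus 34^39 ≡ 78 ≡ −1 (mod 79).
By Euler's criterion 34 is a quadratic non-residue mod 79: no t satisfies t² ≡ 34 (mod 79).

No such integer exists.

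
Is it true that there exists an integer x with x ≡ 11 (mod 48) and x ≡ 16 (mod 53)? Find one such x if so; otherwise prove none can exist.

The moduli 48 and 53 are coprime, so by the Chinese Remainder Theorem a unique solution modulo 2544 exists.
Any solution of the first congruence is x = 11 + 48t; substituting into the second, 48t ≡ 16 − 11 ≡ 5 (mod 53).
To invert 48 modulo 53: 53 = 1·48 + 5, 48 = 9·5 + 3, 5 = 1·3 + 2, 3 = 1·2 + 1, 2 = 2·1 + 0, and unwinding, 1 = 3 − 1·2 = 3 − (5 − 1·3) = −5 + 2·3 = −5 + 2·(48 − 9·5) = 2·48 − 19·5 = 2·48 − 19·(53 − 1·48) = −19·53 + 21·48. Thus 48⁻¹ ≡ 21 (mod 53).
Multiplying by 21: t ≡ 21·5 = 105 ≡ 52 (mod 53).
With t = 52: x = 11 + 48·52 = 2507.
Check: 2507 mod 48 = 11, 2507 mod 53 = 16. ✓

x = 2507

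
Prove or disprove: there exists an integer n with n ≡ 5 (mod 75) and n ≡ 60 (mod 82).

n = 2930

Since 75 and 82 share no common factor, CRT says the pair of congruences has a solution (unique mod 6150).
Any solution of the first congruence is n = 5 + 75t; substituting into the second, 75t ≡ 60 − 5 ≡ 55 (mod 82).
Invert 75 mod 82 by the Euclidean algorithm: 82 = 1·75 + 7, 75 = 10·7 + 5, 7 = 1·5 + 2, 5 = 2·2 + 1, 2 = 2·1 + 0; back-substituting, 1 = 5 − 2·2 = 5 − 2·(7 − 1·5) = −2·7 + 3·5 = −2·7 + 3·(75 − 10·7) = 3·75 − 32·7 = 3·75 − 32·(82 − 1·75) = −32·82 + 35·75. Hence 75·35 ≡ 1, so 75⁻¹ ≡ 35 (mod 82).
Therefore t ≡ 35·55 = 1925 ≡ 39 (mod 82).
With t = 39: n = 5 + 75·39 = 2930.
Verify: 2930 = 39·75 + 5 and 2930 = 35·82 + 60. ✓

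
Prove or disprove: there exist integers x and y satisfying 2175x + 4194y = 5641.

No such integers exist.

Both 2175 and 4194 are divisible by gcd(2175, 4194) = 3, hence so is any combination 2175x + 4194y.
However 5641 leaves remainder 1 on division by 3.
So the equation is unsolvable over ℤ.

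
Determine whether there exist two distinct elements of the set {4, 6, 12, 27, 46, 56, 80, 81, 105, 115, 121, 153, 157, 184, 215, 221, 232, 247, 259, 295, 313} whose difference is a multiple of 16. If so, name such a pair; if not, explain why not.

The pair (56, 184) works.

Reduce each element mod 16: 4↦4, 6↦6, 12↦12, 27↦11, 46↦14, 56↦8, 80↦0, 81↦1, 105↦9, 115↦3, 121↦9, 153↦9, 157↦13, 184↦8, 215↦7, 221↦13, 232↦8, 247↦7, 259↦3, 295↦7, 313↦9. The residue 8 repeats (at 56 and 184), and 184 − 56 = 128 = 8·16.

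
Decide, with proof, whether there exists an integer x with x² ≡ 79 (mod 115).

The prime 23 divides 115, so x² ≡ 79 (mod 115) would force x² ≡ 79 ≡ 10 (mod 23).
23 is prime, so by Euler's criterion 10 is a square mod 23 iff 10^((23−1)/2) = 10^11 ≡ 1 (mod 23).
Squaring successively (mod 23): 10^2 = 100 ≡ 8; 10^4 ≡ 8² = 64 ≡ 18; 10^8 ≡ 18² = 324 ≡ 2.
Since 11 = 8 + 2 + 1, 10^11 ≡ 2 · 8 · 10; multiplying out mod 23: 2·8 = 16 ≡ 16, then 16·10 = 160 ≡ 22. Thus 10^11 ≡ 22 ≡ −1 (mod 23).
The value −1 means 10 is a non-residue modulo 23, so x² ≡ 10 (mod 23) is impossible.
So 10 is not a square mod 23, and hence 79 is not a square mod 115.

No such integer exists.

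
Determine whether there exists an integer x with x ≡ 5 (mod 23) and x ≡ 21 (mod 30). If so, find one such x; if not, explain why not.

x = 51

gcd(23, 30) = 1, so the Chinese Remainder Theorem guarantees exactly one residue class mod 690 satisfying both.
Any solution of the first congruence is x = 5 + 23t; substituting into the second, 23t ≡ 21 − 5 ≡ 16 (mod 30).
To invert 23 modulo 30: 30 = 1·23 + 7, 23 = 3·7 + 2, 7 = 3·2 + 1, 2 = 2·1 + 0, and unwinding, 1 = 7 − 3·2 = 7 − 3·(23 − 3·7) = −3·23 + 10·7 = −3·23 + 10·(30 − 1·23) = 10·30 − 13·23. Thus 23⁻¹ ≡ -13 ≡ 17 (mod 30).
Therefore t ≡ 17·16 = 272 ≡ 2 (mod 30).
With t = 2: x = 5 + 23·2 = 51.
Verify: 51 = 2·23 + 5 and 51 = 1·30 + 21. ✓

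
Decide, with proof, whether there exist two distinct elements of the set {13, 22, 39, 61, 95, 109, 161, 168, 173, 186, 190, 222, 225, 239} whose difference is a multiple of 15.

Residues mod 15: 13↦13, 22↦7, 39↦9, 61↦1, 95↦5, 109↦4, 161↦11, 168↦3, 173↦8, 186↦6, 190↦10, 222↦12, 225↦0, 239↦14.
These 14 residues are pairwise different, hence no difference of two elements is divisible by 15.

No such pair exists.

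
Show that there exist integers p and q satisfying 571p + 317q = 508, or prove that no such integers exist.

Since gcd(571, 317) = 1, every integer is an integer combination of 571 and 317.
Run the Euclidean algorithm on 571 and 317: 571 = 1·317 + 254, 317 = 1·254 + 63, 254 = 4·63 + 2, 63 = 31·2 + 1, 2 = 2·1 + 0.
Working back up the chain: 1 = 63 − 31·2 = 63 − 31·(254 − 4·63) = −31·254 + 125·63 = −31·254 + 125·(317 − 1·254) = 125·317 − 156·254 = 125·317 − 156·(571 − 1·317) = −156·571 + 281·317. So 571·(-156) + 317·281 = 1.
Scaling by 508 gives the particular solution (p, q) = (-79248, 142748).
The general solution is p = -79248 + 317k, q = 142748 − 571k; taking k = 250 gives the smaller pair p = 2, q = -2.
Indeed 571·2 + 317·(-2) = 1142 − 634 = 508.

p = 2, q = -2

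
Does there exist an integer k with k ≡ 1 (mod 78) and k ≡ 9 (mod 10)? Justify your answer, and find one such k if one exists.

gcd(78, 10) = 2. A simultaneous solution exists iff 1 ≡ 9 (mod 2); here 1 mod 2 = 1 = 9 mod 2, so it does.
List candidates k ≡ 1 (mod 78): 1, 79. Modulo 10 these are 1, 9; 79 gives 9 as required.
Verify: 79 = 1·78 + 1 and 79 = 7·10 + 9. ✓

k = 79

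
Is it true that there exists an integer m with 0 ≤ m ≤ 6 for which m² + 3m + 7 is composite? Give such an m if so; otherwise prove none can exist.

m = 3

At m = 3: 3² + 3·3 + 7 = 25 = 5·5, which is composite.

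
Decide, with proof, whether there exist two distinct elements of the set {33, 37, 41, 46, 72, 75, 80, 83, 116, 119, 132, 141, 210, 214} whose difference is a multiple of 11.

The pair (33, 132) works.

Reduce each element mod 11: 33↦0, 37↦4, 41↦8, 46↦2, 72↦6, 75↦9, 80↦3, 83↦6, 116↦6, 119↦9, 132↦0, 141↦9, 210↦1, 214↦5. The residue 0 repeats (at 33 and 132), and 132 − 33 = 99 = 9·11.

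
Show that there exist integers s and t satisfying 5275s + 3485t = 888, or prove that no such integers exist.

No, no such integers exist.

Any value of 5275s + 3485t is a multiple of gcd(5275, 3485) = 5.
But 888 = 5·177 + 3, so 5 ∤ 888.
So the equation is unsolvable over ℤ.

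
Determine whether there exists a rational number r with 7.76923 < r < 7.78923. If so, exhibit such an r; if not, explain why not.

Scale by 9: the interval becomes (69.92307, 70.10307), which contains the integer 70.
Dividing back, 7.76923 < 70/9 < 7.78923, and 70/9 is rational.

r = 70/9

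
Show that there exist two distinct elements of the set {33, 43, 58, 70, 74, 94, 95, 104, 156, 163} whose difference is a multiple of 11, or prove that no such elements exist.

Reduce each element modulo 11: 33↦0, 43↦10, 58↦3, 70↦4, 74↦8, 94↦6, 95↦7, 104↦5, 156↦2, 163↦9.
No residue repeats among the 10 elements, so no pair has difference ≡ 0 (mod 11).

No such pair exists.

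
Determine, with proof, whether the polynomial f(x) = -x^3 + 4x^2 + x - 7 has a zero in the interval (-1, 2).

Yes, f has a root in the interval.

f(-1) = -3 and f(2) = 3, which have opposite signs.
Since f is a polynomial it is continuous on [-1, 2].
By the Intermediate Value Theorem f must vanish at some point of (-1, 2).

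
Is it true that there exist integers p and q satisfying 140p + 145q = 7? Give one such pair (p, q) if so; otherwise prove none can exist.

No, no such integers exist.

Any value of 140p + 145q is a multiple of gcd(140, 145) = 5.
However 7 leaves remainder 2 on division by 5.
Therefore 140p + 145q = 7 has no solution in integers.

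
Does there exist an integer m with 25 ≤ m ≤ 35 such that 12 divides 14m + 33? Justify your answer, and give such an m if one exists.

There is no such integer m in that range.

The values of 14m + 33 for m = 25, 26, …, 35 are 383, 397, 411, 425, 439, 453, 467, 481, 495, 509, 523; reduced mod 12 these are 11, 1, 3, 5, 7, 9, 11, 1, 3, 5, 7.
None is 0, so 12 never divides 14m + 33 on this range.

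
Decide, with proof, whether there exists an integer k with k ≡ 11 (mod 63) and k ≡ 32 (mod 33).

k = 263

Here gcd(63, 33) = 3, and both 11 and 32 leave remainder 2 mod 3, so the system is consistent.
Step through k = 11, 11 + 63, 11 + 2·63, …: the values 11, 74, 137, 200, 263 reduce mod 33 to 11, 8, 5, 2, 32. The value 263 hits 32.
Check: 263 mod 63 = 11, 263 mod 33 = 32. ✓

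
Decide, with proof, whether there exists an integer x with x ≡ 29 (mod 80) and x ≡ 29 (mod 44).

Here gcd(80, 44) = 4, and both 29 and 29 leave remainder 1 mod 4, so the system is consistent.
The smallest candidate x = 29 works directly: 29 ≡ 29 (mod 44).
Indeed 29 ≡ 29 (mod 80) and 29 ≡ 29 (mod 44).

x = 29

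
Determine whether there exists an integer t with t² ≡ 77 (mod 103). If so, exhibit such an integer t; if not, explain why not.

No such integer exists.

103 is prime, so by Euler's criterion 77 is a square mod 103 iff 77^((103−1)/2) = 77^51 ≡ 1 (mod 103).
Squaring successively (mod 103): 77^2 = 5929 ≡ 58; 77^4 ≡ 58² = 3364 ≡ 68; 77^8 ≡ 68² = 4624 ≡ 92; 77^16 ≡ 92² = 8464 ≡ 18; 77^32 ≡ 18² = 324 ≡ 15.
Since 51 = 32 + 16 + 2 + 1, 77^51 ≡ 15 · 18 · 58 · 77; multiplying out mod 103: 15·18 = 270 ≡ 64, then 64·58 = 3712 ≡ 4, then 4·77 = 308 ≡ 102. Thus 77^51 ≡ 102 ≡ −1 (mod 103).
By Euler's criterion 77 is a quadratic non-residue mod 103: no t satisfies t² ≡ 77 (mod 103).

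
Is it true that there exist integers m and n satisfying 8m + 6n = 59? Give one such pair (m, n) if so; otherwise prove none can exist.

gcd(8, 6) = 2, so every integer of the form 8m + 6n is a multiple of 2.
But 59 = 2·29 + 1, so 2 ∤ 59.
Hence no integers m, n satisfy the equation.

No, no such integers exist.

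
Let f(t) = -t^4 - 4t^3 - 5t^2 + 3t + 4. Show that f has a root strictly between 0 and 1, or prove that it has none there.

Yes, f has a root in the interval.

f(0) = 4 and f(1) = -3, which have opposite signs.
f is continuous everywhere (it is a polynomial), in particular on [0, 1].
By the Intermediate Value Theorem f must vanish at some point of (0, 1).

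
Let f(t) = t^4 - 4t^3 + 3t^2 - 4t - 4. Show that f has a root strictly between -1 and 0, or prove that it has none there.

f(-1) = 8 and f(0) = -4, which have opposite signs.
As a polynomial, f is continuous on every closed interval.
By the Intermediate Value Theorem, f takes the value 0 somewhere in the open interval.

Yes, f has a root in the interval.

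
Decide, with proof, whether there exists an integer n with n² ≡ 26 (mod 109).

n = 74 works: 74² = 5476, and 5476 − 26 = 5450 = 50·109.

n = 74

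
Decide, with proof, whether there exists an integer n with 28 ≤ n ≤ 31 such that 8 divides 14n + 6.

Scanning upward from n = 28 gives 398, 412, 426, none divisible by 8. Try n = 31: 14·31 + 6 = 440 = 55·8, which is divisible by 8.

n = 31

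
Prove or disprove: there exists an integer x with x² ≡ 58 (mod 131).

x = 53

Take x = 53. Then 53² = 2809 = 21·131 + 58, so 53² ≡ 58 (mod 131).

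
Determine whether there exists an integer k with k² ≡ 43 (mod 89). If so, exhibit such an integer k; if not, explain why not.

Apply Euler's criterion with the prime 89: 43 is a quadratic residue iff 43^44 ≡ 1 (mod 89), and a non-residue iff it is ≡ −1.
Repeated squaring mod 89: 43^2 = 1849 ≡ 69; 43^4 ≡ 69² = 4761 ≡ 44; 43^8 ≡ 44² = 1936 ≡ 67; 43^16 ≡ 67² = 4489 ≡ 39; 43^32 ≡ 39² = 1521 ≡ 8.
Since 44 = 32 + 8 + 4, 43^44 ≡ 8 · 67 · 44; multiplying out mod 89: 8·67 = 536 ≡ 2, then 2·44 = 88 ≡ 88. Thus 43^44 ≡ 88 ≡ −1 (mod 89).
The value −1 means 43 is a non-residue modulo 89, so k² ≡ 43 (mod 89) is impossible.

There is no such integer.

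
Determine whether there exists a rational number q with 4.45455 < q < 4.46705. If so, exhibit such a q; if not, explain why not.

Scale by 13: the interval becomes (57.90915, 58.07165), which contains the integer 58.
So q = 58/13 works: it is a ratio of integers, and dividing 13·4.45455 < 58 < 13·4.46705 through by 13 gives 4.45455 < 58/13 < 4.46705.

q = 58/13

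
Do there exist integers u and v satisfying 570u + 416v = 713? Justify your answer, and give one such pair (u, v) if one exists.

No, no such integers exist.

gcd(570, 416) = 2, so every integer of the form 570u + 416v is a multiple of 2.
But 713 = 2·356 + 1, so 2 ∤ 713.
Therefore 570u + 416v = 713 has no solution in integers.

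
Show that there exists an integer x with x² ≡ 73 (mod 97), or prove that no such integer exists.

Take x = 49. Then 49² = 2401 = 24·97 + 73, so 49² ≡ 73 (mod 97).

x = 49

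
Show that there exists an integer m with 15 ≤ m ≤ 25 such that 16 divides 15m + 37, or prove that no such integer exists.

m = 21

At m = 21 we get 15·21 + 37 = 352, and 352 = 16·22.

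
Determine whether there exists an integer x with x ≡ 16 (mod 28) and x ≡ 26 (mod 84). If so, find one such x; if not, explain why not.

gcd(28, 84) = 28. If x ≡ 16 (mod 28) and x ≡ 26 (mod 84), then x ≡ 16 (mod 28) and x ≡ 26 (mod 28).
But 16 mod 28 = 16 while 26 mod 28 = 26, a contradiction.
So no integer satisfies both congruences.

There is no such integer.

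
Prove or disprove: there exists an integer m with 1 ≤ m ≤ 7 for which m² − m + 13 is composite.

m = 7

At m = 7: 7² − 7 + 13 = 55 = 5·11, which is composite.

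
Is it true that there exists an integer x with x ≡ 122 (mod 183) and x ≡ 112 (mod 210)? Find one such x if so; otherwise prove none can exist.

There is no such integer.

gcd(183, 210) = 3. If x ≡ 122 (mod 183) and x ≡ 112 (mod 210), then x ≡ 122 (mod 3) and x ≡ 112 (mod 3).
However 122 ≡ 2 and 112 ≡ 1 (mod 3), and 2 ≠ 1.
Therefore no such x exists.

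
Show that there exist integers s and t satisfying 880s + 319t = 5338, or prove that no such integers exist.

Any value of 880s + 319t is a multiple of gcd(880, 319) = 11.
But 5338 = 11·485 + 3, so 11 ∤ 5338.
Therefore 880s + 319t = 5338 has no solution in integers.

No, no such integers exist.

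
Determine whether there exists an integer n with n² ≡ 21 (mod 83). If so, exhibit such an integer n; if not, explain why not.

Take n = 41. Then 41² = 1681 = 20·83 + 21, so 41² ≡ 21 (mod 83).

n = 41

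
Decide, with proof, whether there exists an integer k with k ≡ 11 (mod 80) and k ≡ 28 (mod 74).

Reduce both congruences modulo 2, which divides 80 and 74: they say k ≡ 11 (mod 2) and k ≡ 28 (mod 2).
These are incompatible: 11 − 28 = -17 is not divisible by 2.
So no integer satisfies both congruences.

There is no such integer.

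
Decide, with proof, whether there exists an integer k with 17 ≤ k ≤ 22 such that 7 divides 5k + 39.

No such integer k in that range exists.

For k = 17, 18, …, 22 the values of 5k + 39 modulo 7 are 5, 3, 1, 6, 4, 2 respectively.
None is 0, so 7 never divides 5k + 39 on this range.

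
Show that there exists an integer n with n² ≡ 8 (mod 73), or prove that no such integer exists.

n = 64

n = 64 works: 64² = 4096, and 4096 − 8 = 4088 = 56·73.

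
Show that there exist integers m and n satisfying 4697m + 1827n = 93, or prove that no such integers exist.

Any value of 4697m + 1827n is a multiple of gcd(4697, 1827) = 7.
But 93 = 7·13 + 2, so 7 ∤ 93.
So the equation is unsolvable over ℤ.

No, no such integers exist.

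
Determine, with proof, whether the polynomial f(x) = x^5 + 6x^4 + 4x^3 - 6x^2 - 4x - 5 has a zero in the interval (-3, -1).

f(-3) = 88 and f(-1) = -6, which have opposite signs.
Since f is a polynomial it is continuous on [-3, -1].
By the Intermediate Value Theorem f must vanish at some point of (-3, -1).

Yes, f has a root in the interval.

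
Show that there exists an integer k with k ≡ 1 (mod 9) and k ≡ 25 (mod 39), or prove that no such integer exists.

The moduli are not coprime: gcd(9, 39) = 3. Compatibility requires 3 ∣ (25 − 1) = 24, which holds, so solutions exist.
The integers ≡ 1 (mod 9) are 1, 10, 19, 28, 37, 46, 55, 64, …; their remainders mod 39 are 1, 10, 19, 28, 37, 7, 16, 25, so k = 64 is the first that is ≡ 25 (mod 39).
Indeed 64 ≡ 1 (mod 9) and 64 ≡ 25 (mod 39).

k = 64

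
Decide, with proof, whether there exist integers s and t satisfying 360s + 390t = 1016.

Any value of 360s + 390t is a multiple of gcd(360, 390) = 30.
But 1016 = 30·33 + 26, so 30 ∤ 1016.
So the equation is unsolvable over ℤ.

There are no such integers.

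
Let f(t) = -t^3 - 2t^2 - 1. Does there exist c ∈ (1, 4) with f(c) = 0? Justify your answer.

f(1) = -4 and f(4) = -97, both negative, so a sign-change argument is unavailable; we show f keeps this sign on the whole interval.
Shift to the endpoint 1: with t = 1 + u (0 < u < 3), one computes f(1 + u) = -u^3 - 5u^2 - 7u - 4.
All 4 nonzero coefficients of this polynomial in u are negative; hence for u > 0 the value is a sum of negative terms (the constant -4 among them).
Therefore f(t) < 0 throughout (1, 4), and f has no zero there.

No such root exists.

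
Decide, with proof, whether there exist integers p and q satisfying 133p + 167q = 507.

Since gcd(133, 167) = 1, every integer is an integer combination of 133 and 167.
Euclidean algorithm: 167 = 1·133 + 34, 133 = 3·34 + 31, 34 = 1·31 + 3, 31 = 10·3 + 1, 3 = 3·1 + 0.
Working back up the chain: 1 = 31 − 10·3 = 31 − 10·(34 − 1·31) = −10·34 + 11·31 = −10·34 + 11·(133 − 3·34) = 11·133 − 43·34 = 11·133 − 43·(167 − 1·133) = −43·167 + 54·133. So 133·54 + 167·(-43) = 1.
Times 507: 133·27378 + 167·(-21801) = 507, so (27378, -21801) solves it.
Shifting by a multiple of (167, −133) keeps it a solution: p = 27378 − 163·167 = 157, q = -21801 + 163·133 = -122.
Indeed 133·157 + 167·(-122) = 20881 − 20374 = 507.

p = 157, q = -122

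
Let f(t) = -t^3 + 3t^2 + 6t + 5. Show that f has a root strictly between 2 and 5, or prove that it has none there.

Yes, f has a root in the interval.

f(2) = 21 and f(5) = -15, which have opposite signs.
As a polynomial, f is continuous on every closed interval.
By the Intermediate Value Theorem, f takes the value 0 somewhere in the open interval.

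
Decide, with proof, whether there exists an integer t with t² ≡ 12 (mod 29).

Apply Euler's criterion with the prime 29: 12 is a quadratic residue iff 12^14 ≡ 1 (mod 29), and a non-residue iff it is ≡ −1.
Repeated squaring mod 29: 12^2 = 144 ≡ 28; 12^4 ≡ 28² = 784 ≡ 1; 12^8 ≡ 1² = 1 ≡ 1.
Since 14 = 8 + 4 + 2, 12^14 ≡ 1 · 1 · 28; multiplying out mod 29: 1·1 = 1 ≡ 1, then 1·28 = 28 ≡ 28. Thus 12^14 ≡ 28 ≡ −1 (mod 29).
The value −1 means 12 is a non-residue modulo 29, so t² ≡ 12 (mod 29) is impossible.

There is no such integer.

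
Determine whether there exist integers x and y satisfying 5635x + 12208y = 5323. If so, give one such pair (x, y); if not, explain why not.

No, no such integers exist.

Both 5635 and 12208 are divisible by gcd(5635, 12208) = 7, hence so is any combination 5635x + 12208y.
But 5323 is not a multiple of 7 (it leaves remainder 3).
Therefore 5635x + 12208y = 5323 has no solution in integers.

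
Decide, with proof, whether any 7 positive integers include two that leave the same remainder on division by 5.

True.

Partition the integers by their residue mod 5; there are 5 classes.
Placing 7 integers into 5 classes, some class receives at least two — say a and b.
So a and b have equal remainders mod 5, which is exactly what was to be shown.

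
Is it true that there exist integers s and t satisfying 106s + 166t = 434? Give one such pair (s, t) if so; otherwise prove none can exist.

gcd(106, 166) = 2, and 2 divides 434, so integer solutions exist.
Dividing through by 2 reduces the equation to 53s + 83t = 217.
Euclidean algorithm: 83 = 1·53 + 30, 53 = 1·30 + 23, 30 = 1·23 + 7, 23 = 3·7 + 2, 7 = 3·2 + 1, 2 = 2·1 + 0.
Working back up the chain: 1 = 7 − 3·2 = 7 − 3·(23 − 3·7) = −3·23 + 10·7 = −3·23 + 10·(30 − 1·23) = 10·30 − 13·23 = 10·30 − 13·(53 − 1·30) = −13·53 + 23·30 = −13·53 + 23·(83 − 1·53) = 23·83 − 36·53. So 53·(-36) + 83·23 = 1.
Scaling by 217 gives the particular solution (s, t) = (-7812, 4991).
Shifting by a multiple of (83, −53) keeps it a solution: s = -7812 + 95·83 = 73, t = 4991 − 95·53 = -44.
Indeed 106·73 + 166·(-44) = 7738 − 7304 = 434.

s = 73, t = -44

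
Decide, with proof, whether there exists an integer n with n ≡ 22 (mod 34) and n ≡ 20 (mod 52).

Here gcd(34, 52) = 2, and both 22 and 20 leave remainder 0 mod 2, so the system is consistent.
The integers ≡ 22 (mod 34) are 22, 56, 90, 124, …; their remainders mod 52 are 22, 4, 38, 20, so n = 124 is the first that is ≡ 20 (mod 52).
Check: 124 mod 34 = 22, 124 mod 52 = 20. ✓

n = 124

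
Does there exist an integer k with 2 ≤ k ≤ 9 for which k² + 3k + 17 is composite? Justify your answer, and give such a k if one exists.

At k = 9: 9² + 3·9 + 17 = 125 = 5·25, which is composite.

k = 9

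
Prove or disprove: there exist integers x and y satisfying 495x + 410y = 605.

x = 65, y = -77

Every value of 495x + 410y is a multiple of gcd(495, 410) = 5; since 5 ∣ 605, solutions exist.
Dividing through by 5 reduces the equation to 99x + 82y = 121.
Dividing repeatedly: 99 = 1·82 + 17, 82 = 4·17 + 14, 17 = 1·14 + 3, 14 = 4·3 + 2, 3 = 1·2 + 1, 2 = 2·1 + 0.
Unwinding: 1 = 3 − 1·2 = 3 − (14 − 4·3) = −14 + 5·3 = −14 + 5·(17 − 1·14) = 5·17 − 6·14 = 5·17 − 6·(82 − 4·17) = −6·82 + 29·17 = −6·82 + 29·(99 − 1·82) = 29·99 − 35·82, i.e. 99·29 + 82·(-35) = 1.
Times 121: 99·3509 + 82·(-4235) = 121, so (3509, -4235) solves it.
Shifting by a multiple of (82, −99) keeps it a solution: x = 3509 − 42·82 = 65, y = -4235 + 42·99 = -77.
Indeed 495·65 + 410·(-77) = 32175 − 31570 = 605.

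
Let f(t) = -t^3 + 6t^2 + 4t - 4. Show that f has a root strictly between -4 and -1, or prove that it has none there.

Yes, f has a root in the interval.

f(-4) = 140 and f(-1) = -1, which have opposite signs.
f is continuous everywhere (it is a polynomial), in particular on [-4, -1].
By the Intermediate Value Theorem f must vanish at some point of (-4, -1).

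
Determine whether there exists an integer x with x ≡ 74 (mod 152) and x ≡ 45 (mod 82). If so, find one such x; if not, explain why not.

Both moduli are multiples of 2 = gcd(152, 82), so any solution would satisfy x ≡ 74 and x ≡ 45 modulo 2 simultaneously.
These are incompatible: 74 − 45 = 29 is not divisible by 2.
Hence the system has no solution.

No such integer exists.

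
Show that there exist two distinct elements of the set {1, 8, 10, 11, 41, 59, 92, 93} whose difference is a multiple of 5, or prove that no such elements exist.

Yes: 1 and 11.

1 mod 5 = 1 and 11 mod 5 = 1, so 11 − 1 = 10 = 2·5.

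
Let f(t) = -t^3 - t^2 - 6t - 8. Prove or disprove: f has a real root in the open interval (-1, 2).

f(-1) = -2 and f(2) = -32, both negative.
The derivative f'(t) = -3t^2 - 2t - 6 is a quadratic with discriminant (-2)² − 4·(-3)·(-6) = -68 < 0; it never vanishes, so it is always negative (sign of the leading coefficient).
Hence f is strictly decreasing on ℝ, and in particular on [-1, 2]. A strictly monotone function with same-sign endpoint values stays negative on the whole interval, so f has no zero in (-1, 2).

No.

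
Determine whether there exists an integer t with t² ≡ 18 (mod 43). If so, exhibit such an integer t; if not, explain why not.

No such integer exists.

43 is prime, so by Euler's criterion 18 is a square mod 43 iff 18^((43−1)/2) = 18^21 ≡ 1 (mod 43).
Squaring successively (mod 43): 18^2 = 324 ≡ 23; 18^4 ≡ 23² = 529 ≡ 13; 18^8 ≡ 13² = 169 ≡ 40; 18^16 ≡ 40² = 1600 ≡ 9.
Since 21 = 16 + 4 + 1, 18^21 ≡ 9 · 13 · 18; multiplying out mod 43: 9·13 = 117 ≡ 31, then 31·18 = 558 ≡ 42. Thus 18^21 ≡ 42 ≡ −1 (mod 43).
The value −1 means 18 is a non-residue modulo 43, so t² ≡ 18 (mod 43) is impossible.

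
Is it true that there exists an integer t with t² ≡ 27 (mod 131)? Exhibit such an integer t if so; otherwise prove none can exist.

t = 17

Take t = 17. Then 17² = 289 = 2·131 + 27, so 17² ≡ 27 (mod 131).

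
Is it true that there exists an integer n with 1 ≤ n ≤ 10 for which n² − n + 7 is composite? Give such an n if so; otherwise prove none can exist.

At n = 5: 5² − 5 + 7 = 27 = 3·9, which is composite.

n = 5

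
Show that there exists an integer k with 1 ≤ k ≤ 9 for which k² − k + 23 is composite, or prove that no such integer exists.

At k = 4: 4² − 4 + 23 = 35 = 5·7, which is composite.

k = 4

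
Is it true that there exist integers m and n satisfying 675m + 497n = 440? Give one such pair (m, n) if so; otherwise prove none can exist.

Since gcd(675, 497) = 1, every integer is an integer combination of 675 and 497.
Dividing repeatedly: 675 = 1·497 + 178, 497 = 2·178 + 141, 178 = 1·141 + 37, 141 = 3·37 + 30, 37 = 1·30 + 7, 30 = 4·7 + 2, 7 = 3·2 + 1, 2 = 2·1 + 0.
Back-substituting, 1 = 7 − 3·2 = 7 − 3·(30 − 4·7) = −3·30 + 13·7 = −3·30 + 13·(37 − 1·30) = 13·37 − 16·30 = 13·37 − 16·(141 − 3·37) = −16·141 + 61·37 = −16·141 + 61·(178 − 1·141) = 61·178 − 77·141 = 61·178 − 77·(497 − 2·178) = −77·497 + 215·178 = −77·497 + 215·(675 − 1·497) = 215·675 − 292·497; that is, 675·215 + 497·(-292) = 1.
Multiplying through by 440: m = 215·440 = 94600, n = (-292)·440 = -128480 is a solution.
Subtracting 190·497 from m and adding 190·675 to n gives the tidier solution (170, -230).
Check: 675·170 + 497·(-230) = 114750 − 114310 = 440. ✓

m = 170, n = -230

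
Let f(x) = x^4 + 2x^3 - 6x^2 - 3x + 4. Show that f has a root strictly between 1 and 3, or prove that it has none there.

Yes, f has a root in the interval.

f(1) = -2 and f(3) = 76, which have opposite signs.
f is continuous everywhere (it is a polynomial), in particular on [1, 3].
By the Intermediate Value Theorem, f takes the value 0 somewhere in the open interval.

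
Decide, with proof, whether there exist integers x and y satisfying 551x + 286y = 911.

Since gcd(551, 286) = 1, every integer is an integer combination of 551 and 286.
Dividing repeatedly: 551 = 1·286 + 265, 286 = 1·265 + 21, 265 = 12·21 + 13, 21 = 1·13 + 8, 13 = 1·8 + 5, 8 = 1·5 + 3, 5 = 1·3 + 2, 3 = 1·2 + 1, 2 = 2·1 + 0.
Unwinding: 1 = 3 − 1·2 = 3 − (5 − 1·3) = −5 + 2·3 = −5 + 2·(8 − 1·5) = 2·8 − 3·5 = 2·8 − 3·(13 − 1·8) = −3·13 + 5·8 = −3·13 + 5·(21 − 1·13) = 5·21 − 8·13 = 5·21 − 8·(265 − 12·21) = −8·265 + 101·21 = −8·265 + 101·(286 − 1·265) = 101·286 − 109·265 = 101·286 − 109·(551 − 1·286) = −109·551 + 210·286, i.e. 551·(-109) + 286·210 = 1.
Multiplying through by 911: x = (-109)·911 = -99299, y = 210·911 = 191310 is a solution.
Shifting by a multiple of (286, −551) keeps it a solution: x = -99299 + 348·286 = 229, y = 191310 − 348·551 = -438.
Check: 551·229 + 286·(-438) = 126179 − 125268 = 911. ✓

x = 229, y = -438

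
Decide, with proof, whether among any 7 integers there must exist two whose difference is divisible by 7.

No; for instance {30, 31, 32, 33, 34, 35, 36} is a counterexample.

Take the 7 consecutive integers 30, 31, …, 36: their residues mod 7 are all distinct because 7 ≤ 7.
No two share a residue, so no pair has difference divisible by 7; the claim fails for this set.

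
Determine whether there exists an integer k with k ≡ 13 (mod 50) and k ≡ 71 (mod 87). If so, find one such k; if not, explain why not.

k = 1463

gcd(50, 87) = 1, so the Chinese Remainder Theorem guarantees exactly one residue class mod 4350 satisfying both.
Write k = 13 + 50t and require 13 + 50t ≡ 71 (mod 87), i.e. 50t ≡ 58 (mod 87).
Invert 50 mod 87 by the Euclidean algorithm: 87 = 1·50 + 37, 50 = 1·37 + 13, 37 = 2·13 + 11, 13 = 1·11 + 2, 11 = 5·2 + 1, 2 = 2·1 + 0; back-substituting, 1 = 11 − 5·2 = 11 − 5·(13 − 1·11) = −5·13 + 6·11 = −5·13 + 6·(37 − 2·13) = 6·37 − 17·13 = 6·37 − 17·(50 − 1·37) = −17·50 + 23·37 = −17·50 + 23·(87 − 1·50) = 23·87 − 40·50. Hence 50·(-40) ≡ 1, so 50⁻¹ ≡ -40 ≡ 47 (mod 87).
Multiplying by 47: t ≡ 47·58 = 2726 ≡ 29 (mod 87).
With t = 29: k = 13 + 50·29 = 1463.
Verify: 1463 = 29·50 + 13 and 1463 = 16·87 + 71. ✓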